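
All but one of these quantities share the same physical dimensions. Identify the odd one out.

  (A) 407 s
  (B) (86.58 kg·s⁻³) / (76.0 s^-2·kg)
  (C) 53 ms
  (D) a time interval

(B)

Work out the base dimensions of each:
  (A) s
  (B) [kg·s⁻³] / [kg·s⁻²] = s⁻¹
  (C) s
  (D) [time interval] = s
All reduce to s except (B), which is s⁻¹.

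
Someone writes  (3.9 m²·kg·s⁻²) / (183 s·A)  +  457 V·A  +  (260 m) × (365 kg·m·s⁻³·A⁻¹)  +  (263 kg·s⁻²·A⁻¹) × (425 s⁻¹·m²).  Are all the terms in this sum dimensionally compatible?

Reduce each to base SI dimensions:
  (3.9 m²·kg·s⁻²) / (183 s·A):  [kg·m²·s⁻²] / [s·A] = kg·m²·s⁻³·A⁻¹
  457 V·A:  V·A = J·C⁻¹·A = kg·m²·s⁻³
  (260 m) × (365 kg·m·s⁻³·A⁻¹):  [m] · [kg·m·s⁻³·A⁻¹] = kg·m²·s⁻³·A⁻¹
  (263 kg·s⁻²·A⁻¹) × (425 s⁻¹·m²):  [kg·s⁻²·A⁻¹] · [m²·s⁻¹] = kg·m²·s⁻³·A⁻¹
The terms do not share a single dimension (kg·m²·s⁻³ vs kg·m²·s⁻³·A⁻¹).

No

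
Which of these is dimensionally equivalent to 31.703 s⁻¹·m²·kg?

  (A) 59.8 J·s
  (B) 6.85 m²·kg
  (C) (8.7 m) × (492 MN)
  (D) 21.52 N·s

Reference: kg·m²·s⁻¹.
Each option:
  (A) J·s = N·m·s = kg·m²·s⁻¹  ← same
  (B) kg·m²
  (C) [m] · [kg·m·s⁻²] = kg·m²·s⁻²
  (D) N·s = kg·m·s⁻²·s = kg·m·s⁻¹
Only (A) matches kg·m²·s⁻¹.

(A)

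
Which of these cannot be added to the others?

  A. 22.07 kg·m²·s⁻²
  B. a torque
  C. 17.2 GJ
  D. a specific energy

Dimensions:
  A. kg·m²·s⁻²
  B. [torque] = kg·m²·s⁻²
  C. J = N·m = kg·m²·s⁻²
  D. [specific energy] = m²·s⁻²
All reduce to kg·m²·s⁻² except D., which is m²·s⁻².

D.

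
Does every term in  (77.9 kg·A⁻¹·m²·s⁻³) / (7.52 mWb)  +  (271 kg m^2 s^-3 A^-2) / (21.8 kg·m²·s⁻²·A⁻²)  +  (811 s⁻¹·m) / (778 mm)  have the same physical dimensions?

Yes

Dimensions:
  (77.9 kg·A⁻¹·m²·s⁻³) / (7.52 mWb):  [kg·m²·s⁻³·A⁻¹] / [kg·m²·s⁻²·A⁻¹] = s⁻¹
  (271 kg m^2 s^-3 A^-2) / (21.8 kg·m²·s⁻²·A⁻²):  [kg·m²·s⁻³·A⁻²] / [kg·m²·s⁻²·A⁻²] = s⁻¹
  (811 s⁻¹·m) / (778 mm):  [m·s⁻¹] / [m] = s⁻¹
Every term reduces to s⁻¹.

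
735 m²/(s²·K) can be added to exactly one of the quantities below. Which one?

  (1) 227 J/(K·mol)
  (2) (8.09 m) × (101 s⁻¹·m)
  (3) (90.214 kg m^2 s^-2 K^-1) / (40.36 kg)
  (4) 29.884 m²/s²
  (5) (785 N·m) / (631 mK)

Reference: m²·s⁻²·K⁻¹.
Each option:
  (1) J·mol⁻¹·K⁻¹ = N·m·mol⁻¹·K⁻¹ = kg·m²·s⁻²·K⁻¹·mol⁻¹
  (2) [m] · [m·s⁻¹] = m²·s⁻¹
  (3) [kg·m²·s⁻²·K⁻¹] / [kg] = m²·s⁻²·K⁻¹  ← same
  (4) m²·s⁻²
  (5) [kg·m²·s⁻²] / [K] = kg·m²·s⁻²·K⁻¹
Only (3) matches m²·s⁻²·K⁻¹.

(3)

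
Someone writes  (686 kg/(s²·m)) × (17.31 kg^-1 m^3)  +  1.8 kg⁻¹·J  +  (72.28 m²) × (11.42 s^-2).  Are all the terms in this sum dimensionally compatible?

Yes

Expand each in SI base units:
  (686 kg/(s²·m)) × (17.31 kg^-1 m^3):  [kg·m⁻¹·s⁻²] · [kg⁻¹·m³] = m²·s⁻²
  1.8 kg⁻¹·J:  J·kg⁻¹ = N·m·kg⁻¹ = m²·s⁻²
  (72.28 m²) × (11.42 s^-2):  [m²] · [s⁻²] = m²·s⁻²
Every term reduces to m²·s⁻².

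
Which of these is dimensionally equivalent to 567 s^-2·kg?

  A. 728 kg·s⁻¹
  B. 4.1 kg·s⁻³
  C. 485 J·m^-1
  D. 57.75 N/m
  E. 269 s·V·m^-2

D.

Reference: kg·s⁻².
Each option:
  A. kg·s⁻¹
  B. kg·s⁻³
  C. J·m⁻¹ = N·m·m⁻¹ = kg·m·s⁻²
  D. N·m⁻¹ = kg·m·s⁻²·m⁻¹ = kg·s⁻²  ← same
  E. V·s·m⁻² = J·C⁻¹·s·m⁻² = kg·s⁻²·A⁻¹
Only D. matches kg·s⁻².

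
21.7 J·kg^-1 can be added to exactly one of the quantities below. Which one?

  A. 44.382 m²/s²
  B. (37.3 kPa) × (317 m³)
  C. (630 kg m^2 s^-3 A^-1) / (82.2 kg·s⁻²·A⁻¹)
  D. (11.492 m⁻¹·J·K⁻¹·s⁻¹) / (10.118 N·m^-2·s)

Reference: J·kg⁻¹ = N·m·kg⁻¹ = m²·s⁻².
Each option:
  A. m²·s⁻²  ← same
  B. [kg·m⁻¹·s⁻²] · [m³] = kg·m²·s⁻²
  C. [kg·m²·s⁻³·A⁻¹] / [kg·s⁻²·A⁻¹] = m²·s⁻¹
  D. [kg·m·s⁻³·K⁻¹] / [kg·m⁻¹·s⁻¹] = m²·s⁻²·K⁻¹
Only A. matches m²·s⁻².

A.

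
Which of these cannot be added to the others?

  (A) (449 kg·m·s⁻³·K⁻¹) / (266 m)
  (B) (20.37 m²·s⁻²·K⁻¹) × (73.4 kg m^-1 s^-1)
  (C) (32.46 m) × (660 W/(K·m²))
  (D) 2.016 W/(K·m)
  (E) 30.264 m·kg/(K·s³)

Dimensions:
  (A) [kg·m·s⁻³·K⁻¹] / [m] = kg·s⁻³·K⁻¹
  (B) [m²·s⁻²·K⁻¹] · [kg·m⁻¹·s⁻¹] = kg·m·s⁻³·K⁻¹
  (C) [m] · [kg·s⁻³·K⁻¹] = kg·m·s⁻³·K⁻¹
  (D) W·m⁻¹·K⁻¹ = J·s⁻¹·m⁻¹·K⁻¹ = kg·m·s⁻³·K⁻¹
  (E) kg·m·s⁻³·K⁻¹
All reduce to kg·m·s⁻³·K⁻¹ except (A), which is kg·s⁻³·K⁻¹.

(A)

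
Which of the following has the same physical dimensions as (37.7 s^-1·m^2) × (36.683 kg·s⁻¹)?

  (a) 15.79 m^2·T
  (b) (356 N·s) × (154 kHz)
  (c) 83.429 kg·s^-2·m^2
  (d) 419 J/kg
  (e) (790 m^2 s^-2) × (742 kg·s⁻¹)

Reference: [m²·s⁻¹] · [kg·s⁻¹] = kg·m²·s⁻².
Each option:
  (a) T·m² = Wb·m⁻²·m² = kg·m²·s⁻²·A⁻¹
  (b) [kg·m·s⁻¹] · [s⁻¹] = kg·m·s⁻²
  (c) kg·m²·s⁻²  ← same
  (d) J·kg⁻¹ = N·m·kg⁻¹ = m²·s⁻²
  (e) [m²·s⁻²] · [kg·s⁻¹] = kg·m²·s⁻³
Only (c) matches kg·m²·s⁻².

(c)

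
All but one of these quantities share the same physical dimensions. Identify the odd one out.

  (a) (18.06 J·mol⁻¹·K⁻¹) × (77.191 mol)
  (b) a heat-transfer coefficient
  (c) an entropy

(b)

In SI base units:
  (a) [kg·m²·s⁻²·K⁻¹·mol⁻¹] · [mol] = kg·m²·s⁻²·K⁻¹
  (b) [heat-transfer coefficient] = kg·s⁻³·K⁻¹
  (c) [entropy] = kg·m²·s⁻²·K⁻¹
All reduce to kg·m²·s⁻²·K⁻¹ except (b), which is kg·s⁻³·K⁻¹.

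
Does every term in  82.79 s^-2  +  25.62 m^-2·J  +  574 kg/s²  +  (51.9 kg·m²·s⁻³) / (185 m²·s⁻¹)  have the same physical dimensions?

No

In SI base units:
  82.79 s^-2:  s⁻²
  25.62 m^-2·J:  J·m⁻² = N·m·m⁻² = kg·s⁻²
  574 kg/s²:  kg·s⁻²
  (51.9 kg·m²·s⁻³) / (185 m²·s⁻¹):  [kg·m²·s⁻³] / [m²·s⁻¹] = kg·s⁻²
The terms do not share a single dimension (kg·s⁻² vs s⁻²).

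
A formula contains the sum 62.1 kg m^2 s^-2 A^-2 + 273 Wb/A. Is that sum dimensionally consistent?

Work out the base dimensions of each:
  62.1 kg m^2 s^-2 A^-2:  kg·m²·s⁻²·A⁻²
  273 Wb/A:  Wb·A⁻¹ = V·s·A⁻¹ = kg·m²·s⁻²·A⁻²
Both are kg·m²·s⁻²·A⁻², so they have the same dimensions and can be added.

Yes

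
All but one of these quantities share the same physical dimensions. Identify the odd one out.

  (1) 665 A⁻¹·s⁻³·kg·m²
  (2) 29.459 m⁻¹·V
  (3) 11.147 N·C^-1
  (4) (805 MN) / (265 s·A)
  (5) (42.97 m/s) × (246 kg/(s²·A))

Work out the base dimensions of each:
  (1) kg·m²·s⁻³·A⁻¹
  (2) V·m⁻¹ = J·C⁻¹·m⁻¹ = kg·m·s⁻³·A⁻¹
  (3) N·C⁻¹ = kg·m·s⁻²·(s·A)⁻¹ = kg·m·s⁻³·A⁻¹
  (4) [kg·m·s⁻²] / [s·A] = kg·m·s⁻³·A⁻¹
  (5) [m·s⁻¹] · [kg·s⁻²·A⁻¹] = kg·m·s⁻³·A⁻¹
All reduce to kg·m·s⁻³·A⁻¹ except (1), which is kg·m²·s⁻³·A⁻¹.

(1)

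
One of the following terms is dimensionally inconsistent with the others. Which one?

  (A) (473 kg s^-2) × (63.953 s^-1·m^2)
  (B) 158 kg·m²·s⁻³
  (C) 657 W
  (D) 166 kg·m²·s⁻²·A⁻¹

(D)

In SI base units:
  (A) [kg·s⁻²] · [m²·s⁻¹] = kg·m²·s⁻³
  (B) kg·m²·s⁻³
  (C) W = J·s⁻¹ = kg·m²·s⁻³
  (D) kg·m²·s⁻²·A⁻¹
All reduce to kg·m²·s⁻³ except (D), which is kg·m²·s⁻²·A⁻¹.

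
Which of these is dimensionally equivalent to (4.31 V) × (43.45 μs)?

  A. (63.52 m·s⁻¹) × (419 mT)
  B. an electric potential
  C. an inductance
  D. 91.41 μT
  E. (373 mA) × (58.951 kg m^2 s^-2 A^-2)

E.

Reference: [kg·m²·s⁻³·A⁻¹] · [s] = kg·m²·s⁻²·A⁻¹.
Each option:
  A. [m·s⁻¹] · [kg·s⁻²·A⁻¹] = kg·m·s⁻³·A⁻¹
  B. [electric potential] = kg·m²·s⁻³·A⁻¹
  C. [inductance] = kg·m²·s⁻²·A⁻²
  D. T = Wb·m⁻² = kg·s⁻²·A⁻¹
  E. [A] · [kg·m²·s⁻²·A⁻²] = kg·m²·s⁻²·A⁻¹  ← same
Only E. matches kg·m²·s⁻²·A⁻¹.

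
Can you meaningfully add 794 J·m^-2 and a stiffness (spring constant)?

Yes

Work out the base dimensions of each:
  794 J·m^-2:  J·m⁻² = N·m·m⁻² = kg·s⁻²
  a stiffness (spring constant):  [stiffness (spring constant)] = kg·s⁻²
Both are kg·s⁻², so they have the same dimensions and can be added.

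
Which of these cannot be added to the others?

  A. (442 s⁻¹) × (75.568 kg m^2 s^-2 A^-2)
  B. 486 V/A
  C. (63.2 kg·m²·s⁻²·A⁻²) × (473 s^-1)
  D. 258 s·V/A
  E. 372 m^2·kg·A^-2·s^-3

D.

In SI base units:
  A. [s⁻¹] · [kg·m²·s⁻²·A⁻²] = kg·m²·s⁻³·A⁻²
  B. V·A⁻¹ = J·C⁻¹·A⁻¹ = kg·m²·s⁻³·A⁻²
  C. [kg·m²·s⁻²·A⁻²] · [s⁻¹] = kg·m²·s⁻³·A⁻²
  D. V·s·A⁻¹ = J·C⁻¹·s·A⁻¹ = kg·m²·s⁻²·A⁻²
  E. kg·m²·s⁻³·A⁻²
All reduce to kg·m²·s⁻³·A⁻² except D., which is kg·m²·s⁻²·A⁻².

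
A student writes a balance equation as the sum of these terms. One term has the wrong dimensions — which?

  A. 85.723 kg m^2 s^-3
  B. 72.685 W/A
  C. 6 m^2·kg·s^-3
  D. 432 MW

B.

In SI base units:
  A. kg·m²·s⁻³
  B. W·A⁻¹ = J·s⁻¹·A⁻¹ = kg·m²·s⁻³·A⁻¹
  C. kg·m²·s⁻³
  D. W = J·s⁻¹ = kg·m²·s⁻³
All reduce to kg·m²·s⁻³ except B., which is kg·m²·s⁻³·A⁻¹.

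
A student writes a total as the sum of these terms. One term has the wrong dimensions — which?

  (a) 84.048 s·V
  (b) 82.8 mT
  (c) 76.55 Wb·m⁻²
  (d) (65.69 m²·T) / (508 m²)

Expand each in SI base units:
  (a) V·s = J·C⁻¹·s = kg·m²·s⁻²·A⁻¹
  (b) T = Wb·m⁻² = kg·s⁻²·A⁻¹
  (c) Wb·m⁻² = V·s·m⁻² = kg·s⁻²·A⁻¹
  (d) [kg·m²·s⁻²·A⁻¹] / [m²] = kg·s⁻²·A⁻¹
All reduce to kg·s⁻²·A⁻¹ except (a), which is kg·m²·s⁻²·A⁻¹.

(a)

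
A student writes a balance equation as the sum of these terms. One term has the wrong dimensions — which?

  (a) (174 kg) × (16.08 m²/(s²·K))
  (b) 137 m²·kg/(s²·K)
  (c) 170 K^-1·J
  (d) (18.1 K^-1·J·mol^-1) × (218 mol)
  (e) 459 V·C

In SI base units:
  (a) [kg] · [m²·s⁻²·K⁻¹] = kg·m²·s⁻²·K⁻¹
  (b) kg·m²·s⁻²·K⁻¹
  (c) J·K⁻¹ = N·m·K⁻¹ = kg·m²·s⁻²·K⁻¹
  (d) [kg·m²·s⁻²·K⁻¹·mol⁻¹] · [mol] = kg·m²·s⁻²·K⁻¹
  (e) C·V = s·A·J·C⁻¹ = kg·m²·s⁻²
All reduce to kg·m²·s⁻²·K⁻¹ except (e), which is kg·m²·s⁻².

(e)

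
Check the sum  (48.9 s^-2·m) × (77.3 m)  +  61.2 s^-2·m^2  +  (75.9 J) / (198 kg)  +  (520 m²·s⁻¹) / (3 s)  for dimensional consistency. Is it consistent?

Yes

Dimensions:
  (48.9 s^-2·m) × (77.3 m):  [m·s⁻²] · [m] = m²·s⁻²
  61.2 s^-2·m^2:  m²·s⁻²
  (75.9 J) / (198 kg):  [kg·m²·s⁻²] / [kg] = m²·s⁻²
  (520 m²·s⁻¹) / (3 s):  [m²·s⁻¹] / [s] = m²·s⁻²
Every term reduces to m²·s⁻².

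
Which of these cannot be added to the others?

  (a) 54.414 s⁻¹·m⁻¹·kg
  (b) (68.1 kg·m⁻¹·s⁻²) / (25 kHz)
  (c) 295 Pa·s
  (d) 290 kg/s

(d)

Expand each in SI base units:
  (a) kg·m⁻¹·s⁻¹
  (b) [kg·m⁻¹·s⁻²] / [s⁻¹] = kg·m⁻¹·s⁻¹
  (c) Pa·s = N·m⁻²·s = kg·m⁻¹·s⁻¹
  (d) kg·s⁻¹
All reduce to kg·m⁻¹·s⁻¹ except (d), which is kg·s⁻¹.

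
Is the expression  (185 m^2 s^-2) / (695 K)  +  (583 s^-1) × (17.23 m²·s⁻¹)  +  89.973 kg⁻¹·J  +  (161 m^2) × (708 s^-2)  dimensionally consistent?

No

In SI base units:
  (185 m^2 s^-2) / (695 K):  [m²·s⁻²] / [K] = m²·s⁻²·K⁻¹
  (583 s^-1) × (17.23 m²·s⁻¹):  [s⁻¹] · [m²·s⁻¹] = m²·s⁻²
  89.973 kg⁻¹·J:  J·kg⁻¹ = N·m·kg⁻¹ = m²·s⁻²
  (161 m^2) × (708 s^-2):  [m²] · [s⁻²] = m²·s⁻²
The terms do not share a single dimension (m²·s⁻² vs m²·s⁻²·K⁻¹).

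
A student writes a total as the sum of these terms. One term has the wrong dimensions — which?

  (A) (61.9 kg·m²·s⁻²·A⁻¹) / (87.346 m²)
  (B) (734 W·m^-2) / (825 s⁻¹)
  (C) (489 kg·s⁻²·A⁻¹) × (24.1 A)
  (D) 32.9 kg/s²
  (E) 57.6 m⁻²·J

Dimensions:
  (A) [kg·m²·s⁻²·A⁻¹] / [m²] = kg·s⁻²·A⁻¹
  (B) [kg·s⁻³] / [s⁻¹] = kg·s⁻²
  (C) [kg·s⁻²·A⁻¹] · [A] = kg·s⁻²
  (D) kg·s⁻²
  (E) J·m⁻² = N·m·m⁻² = kg·s⁻²
All reduce to kg·s⁻² except (A), which is kg·s⁻²·A⁻¹.

(A)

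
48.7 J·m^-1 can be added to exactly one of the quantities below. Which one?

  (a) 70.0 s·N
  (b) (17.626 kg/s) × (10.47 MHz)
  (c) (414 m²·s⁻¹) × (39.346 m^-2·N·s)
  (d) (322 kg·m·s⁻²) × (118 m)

(c)

Reference: J·m⁻¹ = N·m·m⁻¹ = kg·m·s⁻².
Each option:
  (a) N·s = kg·m·s⁻²·s = kg·m·s⁻¹
  (b) [kg·s⁻¹] · [s⁻¹] = kg·s⁻²
  (c) [m²·s⁻¹] · [kg·m⁻¹·s⁻¹] = kg·m·s⁻²  ← same
  (d) [kg·m·s⁻²] · [m] = kg·m²·s⁻²
Only (c) matches kg·m·s⁻².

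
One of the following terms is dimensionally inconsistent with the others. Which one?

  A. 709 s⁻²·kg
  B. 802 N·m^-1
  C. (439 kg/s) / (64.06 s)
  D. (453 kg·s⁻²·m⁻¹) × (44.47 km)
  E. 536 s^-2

In SI base units:
  A. kg·s⁻²
  B. N·m⁻¹ = kg·m·s⁻²·m⁻¹ = kg·s⁻²
  C. [kg·s⁻¹] / [s] = kg·s⁻²
  D. [kg·m⁻¹·s⁻²] · [m] = kg·s⁻²
  E. s⁻²
All reduce to kg·s⁻² except E., which is s⁻².

E.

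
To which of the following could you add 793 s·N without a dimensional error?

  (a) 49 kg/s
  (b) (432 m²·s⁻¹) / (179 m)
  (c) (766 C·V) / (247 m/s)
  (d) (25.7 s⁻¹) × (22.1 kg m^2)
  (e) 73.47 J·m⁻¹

(c)

Reference: N·s = kg·m·s⁻²·s = kg·m·s⁻¹.
Each option:
  (a) kg·s⁻¹
  (b) [m²·s⁻¹] / [m] = m·s⁻¹
  (c) [kg·m²·s⁻²] / [m·s⁻¹] = kg·m·s⁻¹  ← same
  (d) [s⁻¹] · [kg·m²] = kg·m²·s⁻¹
  (e) J·m⁻¹ = N·m·m⁻¹ = kg·m·s⁻²
Only (c) matches kg·m·s⁻¹.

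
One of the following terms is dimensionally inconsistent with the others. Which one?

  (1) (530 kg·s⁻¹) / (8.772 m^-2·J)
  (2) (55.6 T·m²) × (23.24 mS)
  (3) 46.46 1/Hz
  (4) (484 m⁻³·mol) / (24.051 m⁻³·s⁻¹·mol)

(2)

Reduce each to base SI dimensions:
  (1) [kg·s⁻¹] / [kg·s⁻²] = s
  (2) [kg·m²·s⁻²·A⁻¹] · [kg⁻¹·m⁻²·s³·A²] = s·A
  (3) Hz⁻¹ = (s⁻¹)⁻¹ = s
  (4) [m⁻³·mol] / [m⁻³·s⁻¹·mol] = s
All reduce to s except (2), which is s·A.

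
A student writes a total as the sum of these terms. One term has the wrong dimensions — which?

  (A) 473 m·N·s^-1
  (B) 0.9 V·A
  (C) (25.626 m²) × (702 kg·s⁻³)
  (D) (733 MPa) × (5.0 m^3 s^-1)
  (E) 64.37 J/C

In SI base units:
  (A) N·m·s⁻¹ = kg·m·s⁻²·m·s⁻¹ = kg·m²·s⁻³
  (B) V·A = J·C⁻¹·A = kg·m²·s⁻³
  (C) [m²] · [kg·s⁻³] = kg·m²·s⁻³
  (D) [kg·m⁻¹·s⁻²] · [m³·s⁻¹] = kg·m²·s⁻³
  (E) J·C⁻¹ = N·m·(s·A)⁻¹ = kg·m²·s⁻³·A⁻¹
All reduce to kg·m²·s⁻³ except (E), which is kg·m²·s⁻³·A⁻¹.

(E)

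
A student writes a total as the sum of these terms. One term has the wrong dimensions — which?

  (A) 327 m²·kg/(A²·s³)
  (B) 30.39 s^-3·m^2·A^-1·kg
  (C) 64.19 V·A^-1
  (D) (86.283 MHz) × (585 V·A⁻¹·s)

(B)

In SI base units:
  (A) kg·m²·s⁻³·A⁻²
  (B) kg·m²·s⁻³·A⁻¹
  (C) V·A⁻¹ = J·C⁻¹·A⁻¹ = kg·m²·s⁻³·A⁻²
  (D) [s⁻¹] · [kg·m²·s⁻²·A⁻²] = kg·m²·s⁻³·A⁻²
All reduce to kg·m²·s⁻³·A⁻² except (B), which is kg·m²·s⁻³·A⁻¹.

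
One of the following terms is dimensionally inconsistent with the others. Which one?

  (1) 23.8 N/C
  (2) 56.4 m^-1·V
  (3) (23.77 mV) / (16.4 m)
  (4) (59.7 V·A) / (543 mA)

Expand each in SI base units:
  (1) N·C⁻¹ = kg·m·s⁻²·(s·A)⁻¹ = kg·m·s⁻³·A⁻¹
  (2) V·m⁻¹ = J·C⁻¹·m⁻¹ = kg·m·s⁻³·A⁻¹
  (3) [kg·m²·s⁻³·A⁻¹] / [m] = kg·m·s⁻³·A⁻¹
  (4) [kg·m²·s⁻³] / [A] = kg·m²·s⁻³·A⁻¹
All reduce to kg·m·s⁻³·A⁻¹ except (4), which is kg·m²·s⁻³·A⁻¹.

(4)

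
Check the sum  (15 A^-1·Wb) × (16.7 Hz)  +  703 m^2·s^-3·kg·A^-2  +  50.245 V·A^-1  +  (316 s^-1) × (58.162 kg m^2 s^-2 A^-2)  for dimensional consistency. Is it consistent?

Yes

Expand each in SI base units:
  (15 A^-1·Wb) × (16.7 Hz):  [kg·m²·s⁻²·A⁻²] · [s⁻¹] = kg·m²·s⁻³·A⁻²
  703 m^2·s^-3·kg·A^-2:  kg·m²·s⁻³·A⁻²
  50.245 V·A^-1:  V·A⁻¹ = J·C⁻¹·A⁻¹ = kg·m²·s⁻³·A⁻²
  (316 s^-1) × (58.162 kg m^2 s^-2 A^-2):  [s⁻¹] · [kg·m²·s⁻²·A⁻²] = kg·m²·s⁻³·A⁻²
Every term reduces to kg·m²·s⁻³·A⁻².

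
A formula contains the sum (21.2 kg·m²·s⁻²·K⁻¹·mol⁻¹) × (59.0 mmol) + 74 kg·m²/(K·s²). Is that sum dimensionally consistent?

Yes

Expand each in SI base units:
  (21.2 kg·m²·s⁻²·K⁻¹·mol⁻¹) × (59.0 mmol):  [kg·m²·s⁻²·K⁻¹·mol⁻¹] · [mol] = kg·m²·s⁻²·K⁻¹
  74 kg·m²/(K·s²):  kg·m²·s⁻²·K⁻¹
Both are kg·m²·s⁻²·K⁻¹, so they have the same dimensions and can be added.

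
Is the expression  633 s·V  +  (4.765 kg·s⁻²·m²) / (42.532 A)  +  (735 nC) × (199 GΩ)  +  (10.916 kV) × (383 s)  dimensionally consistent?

Work out the base dimensions of each:
  633 s·V:  V·s = J·C⁻¹·s = kg·m²·s⁻²·A⁻¹
  (4.765 kg·s⁻²·m²) / (42.532 A):  [kg·m²·s⁻²] / [A] = kg·m²·s⁻²·A⁻¹
  (735 nC) × (199 GΩ):  [s·A] · [kg·m²·s⁻³·A⁻²] = kg·m²·s⁻²·A⁻¹
  (10.916 kV) × (383 s):  [kg·m²·s⁻³·A⁻¹] · [s] = kg·m²·s⁻²·A⁻¹
Every term reduces to kg·m²·s⁻²·A⁻¹.

Yes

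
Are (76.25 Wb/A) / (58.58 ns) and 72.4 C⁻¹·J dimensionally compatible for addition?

No

Expand each in SI base units:
  (76.25 Wb/A) / (58.58 ns):  [kg·m²·s⁻²·A⁻²] / [s] = kg·m²·s⁻³·A⁻²
  72.4 C⁻¹·J:  J·C⁻¹ = N·m·(s·A)⁻¹ = kg·m²·s⁻³·A⁻¹
kg·m²·s⁻³·A⁻² ≠ kg·m²·s⁻³·A⁻¹, so they cannot be added.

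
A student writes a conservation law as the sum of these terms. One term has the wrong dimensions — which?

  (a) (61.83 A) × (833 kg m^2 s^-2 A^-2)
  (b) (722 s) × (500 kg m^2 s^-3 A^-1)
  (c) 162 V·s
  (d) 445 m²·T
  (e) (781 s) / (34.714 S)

Work out the base dimensions of each:
  (a) [A] · [kg·m²·s⁻²·A⁻²] = kg·m²·s⁻²·A⁻¹
  (b) [s] · [kg·m²·s⁻³·A⁻¹] = kg·m²·s⁻²·A⁻¹
  (c) V·s = J·C⁻¹·s = kg·m²·s⁻²·A⁻¹
  (d) T·m² = Wb·m⁻²·m² = kg·m²·s⁻²·A⁻¹
  (e) [s] / [kg⁻¹·m⁻²·s³·A²] = kg·m²·s⁻²·A⁻²
All reduce to kg·m²·s⁻²·A⁻¹ except (e), which is kg·m²·s⁻²·A⁻².

(e)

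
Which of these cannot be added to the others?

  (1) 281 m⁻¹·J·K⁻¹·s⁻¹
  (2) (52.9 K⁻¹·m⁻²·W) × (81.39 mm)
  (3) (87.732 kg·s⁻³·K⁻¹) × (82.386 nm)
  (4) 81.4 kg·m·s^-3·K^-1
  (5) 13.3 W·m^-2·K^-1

Reduce each to base SI dimensions:
  (1) J·s⁻¹·m⁻¹·K⁻¹ = N·m·s⁻¹·m⁻¹·K⁻¹ = kg·m·s⁻³·K⁻¹
  (2) [kg·s⁻³·K⁻¹] · [m] = kg·m·s⁻³·K⁻¹
  (3) [kg·s⁻³·K⁻¹] · [m] = kg·m·s⁻³·K⁻¹
  (4) kg·m·s⁻³·K⁻¹
  (5) W·m⁻²·K⁻¹ = J·s⁻¹·m⁻²·K⁻¹ = kg·s⁻³·K⁻¹
All reduce to kg·m·s⁻³·K⁻¹ except (5), which is kg·s⁻³·K⁻¹.

(5)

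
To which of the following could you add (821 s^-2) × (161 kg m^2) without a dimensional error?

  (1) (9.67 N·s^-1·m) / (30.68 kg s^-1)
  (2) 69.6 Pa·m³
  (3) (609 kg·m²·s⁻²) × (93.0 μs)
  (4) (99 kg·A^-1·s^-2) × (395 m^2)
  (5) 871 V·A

Reference: [s⁻²] · [kg·m²] = kg·m²·s⁻².
Each option:
  (1) [kg·m²·s⁻³] / [kg·s⁻¹] = m²·s⁻²
  (2) Pa·m³ = N·m⁻²·m³ = kg·m²·s⁻²  ← same
  (3) [kg·m²·s⁻²] · [s] = kg·m²·s⁻¹
  (4) [kg·s⁻²·A⁻¹] · [m²] = kg·m²·s⁻²·A⁻¹
  (5) V·A = J·C⁻¹·A = kg·m²·s⁻³
Only (2) matches kg·m²·s⁻².

(2)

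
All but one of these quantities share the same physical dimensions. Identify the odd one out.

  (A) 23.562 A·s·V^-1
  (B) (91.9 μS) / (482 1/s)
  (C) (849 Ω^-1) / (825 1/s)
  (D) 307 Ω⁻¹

Reduce each to base SI dimensions:
  (A) A·s·V⁻¹ = A·s·(J·C⁻¹)⁻¹ = kg⁻¹·m⁻²·s⁴·A²
  (B) [kg⁻¹·m⁻²·s³·A²] / [s⁻¹] = kg⁻¹·m⁻²·s⁴·A²
  (C) [kg⁻¹·m⁻²·s³·A²] / [s⁻¹] = kg⁻¹·m⁻²·s⁴·A²
  (D) Ω⁻¹ = (V·A⁻¹)⁻¹ = kg⁻¹·m⁻²·s³·A²
All reduce to kg⁻¹·m⁻²·s⁴·A² except (D), which is kg⁻¹·m⁻²·s³·A².

(D)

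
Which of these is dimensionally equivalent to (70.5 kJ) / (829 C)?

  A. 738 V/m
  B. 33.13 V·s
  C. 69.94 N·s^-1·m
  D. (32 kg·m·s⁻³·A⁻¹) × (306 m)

D.

Reference: [kg·m²·s⁻²] / [s·A] = kg·m²·s⁻³·A⁻¹.
Each option:
  A. V·m⁻¹ = J·C⁻¹·m⁻¹ = kg·m·s⁻³·A⁻¹
  B. V·s = J·C⁻¹·s = kg·m²·s⁻²·A⁻¹
  C. N·m·s⁻¹ = kg·m·s⁻²·m·s⁻¹ = kg·m²·s⁻³
  D. [kg·m·s⁻³·A⁻¹] · [m] = kg·m²·s⁻³·A⁻¹  ← same
Only D. matches kg·m²·s⁻³·A⁻¹.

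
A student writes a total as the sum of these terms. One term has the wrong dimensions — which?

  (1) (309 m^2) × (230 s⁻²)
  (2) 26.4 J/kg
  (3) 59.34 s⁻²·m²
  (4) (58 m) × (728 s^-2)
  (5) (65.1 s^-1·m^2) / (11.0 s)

(4)

In SI base units:
  (1) [m²] · [s⁻²] = m²·s⁻²
  (2) J·kg⁻¹ = N·m·kg⁻¹ = m²·s⁻²
  (3) m²·s⁻²
  (4) [m] · [s⁻²] = m·s⁻²
  (5) [m²·s⁻¹] / [s] = m²·s⁻²
All reduce to m²·s⁻² except (4), which is m·s⁻².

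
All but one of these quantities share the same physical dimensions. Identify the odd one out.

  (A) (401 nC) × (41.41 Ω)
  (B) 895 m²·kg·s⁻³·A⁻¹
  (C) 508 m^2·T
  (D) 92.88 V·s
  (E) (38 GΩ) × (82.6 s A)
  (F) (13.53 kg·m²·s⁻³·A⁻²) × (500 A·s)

(B)

In SI base units:
  (A) [s·A] · [kg·m²·s⁻³·A⁻²] = kg·m²·s⁻²·A⁻¹
  (B) kg·m²·s⁻³·A⁻¹
  (C) T·m² = Wb·m⁻²·m² = kg·m²·s⁻²·A⁻¹
  (D) V·s = J·C⁻¹·s = kg·m²·s⁻²·A⁻¹
  (E) [kg·m²·s⁻³·A⁻²] · [s·A] = kg·m²·s⁻²·A⁻¹
  (F) [kg·m²·s⁻³·A⁻²] · [s·A] = kg·m²·s⁻²·A⁻¹
All reduce to kg·m²·s⁻²·A⁻¹ except (B), which is kg·m²·s⁻³·A⁻¹.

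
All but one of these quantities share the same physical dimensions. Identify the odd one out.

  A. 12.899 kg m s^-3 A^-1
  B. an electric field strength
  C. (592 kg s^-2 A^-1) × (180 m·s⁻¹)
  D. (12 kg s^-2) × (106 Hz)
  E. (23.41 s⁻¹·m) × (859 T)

Expand each in SI base units:
  A. kg·m·s⁻³·A⁻¹
  B. [electric field strength] = kg·m·s⁻³·A⁻¹
  C. [kg·s⁻²·A⁻¹] · [m·s⁻¹] = kg·m·s⁻³·A⁻¹
  D. [kg·s⁻²] · [s⁻¹] = kg·s⁻³
  E. [m·s⁻¹] · [kg·s⁻²·A⁻¹] = kg·m·s⁻³·A⁻¹
All reduce to kg·m·s⁻³·A⁻¹ except D., which is kg·s⁻³.

D.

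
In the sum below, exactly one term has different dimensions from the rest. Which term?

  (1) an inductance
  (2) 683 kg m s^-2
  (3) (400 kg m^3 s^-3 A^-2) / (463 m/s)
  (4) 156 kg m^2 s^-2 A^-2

Reduce each to base SI dimensions:
  (1) [inductance] = kg·m²·s⁻²·A⁻²
  (2) kg·m·s⁻²
  (3) [kg·m³·s⁻³·A⁻²] / [m·s⁻¹] = kg·m²·s⁻²·A⁻²
  (4) kg·m²·s⁻²·A⁻²
All reduce to kg·m²·s⁻²·A⁻² except (2), which is kg·m·s⁻².

(2)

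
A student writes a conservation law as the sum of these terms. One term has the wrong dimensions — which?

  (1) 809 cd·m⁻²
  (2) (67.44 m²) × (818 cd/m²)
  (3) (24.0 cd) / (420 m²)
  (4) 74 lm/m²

(2)

Expand each in SI base units:
  (1) cd·m⁻² = m⁻²·cd
  (2) [m²] · [m⁻²·cd] = cd
  (3) [cd] / [m²] = m⁻²·cd
  (4) lm·m⁻² = cd·m⁻² = m⁻²·cd
All reduce to m⁻²·cd except (2), which is cd.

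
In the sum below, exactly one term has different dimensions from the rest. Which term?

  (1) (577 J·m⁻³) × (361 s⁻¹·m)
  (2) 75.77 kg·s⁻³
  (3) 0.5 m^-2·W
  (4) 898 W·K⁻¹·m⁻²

In SI base units:
  (1) [kg·m⁻¹·s⁻²] · [m·s⁻¹] = kg·s⁻³
  (2) kg·s⁻³
  (3) W·m⁻² = J·s⁻¹·m⁻² = kg·s⁻³
  (4) W·m⁻²·K⁻¹ = J·s⁻¹·m⁻²·K⁻¹ = kg·s⁻³·K⁻¹
All reduce to kg·s⁻³ except (4), which is kg·s⁻³·K⁻¹.

(4)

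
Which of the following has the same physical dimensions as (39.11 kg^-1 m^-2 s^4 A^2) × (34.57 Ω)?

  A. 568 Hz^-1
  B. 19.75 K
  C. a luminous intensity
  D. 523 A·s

Reference: [kg⁻¹·m⁻²·s⁴·A²] · [kg·m²·s⁻³·A⁻²] = s.
Each option:
  A. Hz⁻¹ = (s⁻¹)⁻¹ = s  ← same
  B. K
  C. [luminous intensity] = cd
  D. A·s = s·A
Only A. matches s.

A.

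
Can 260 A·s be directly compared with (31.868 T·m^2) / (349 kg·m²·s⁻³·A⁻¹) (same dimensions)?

Reduce each to base SI dimensions:
  260 A·s:  A·s = s·A
  (31.868 T·m^2) / (349 kg·m²·s⁻³·A⁻¹):  [kg·m²·s⁻²·A⁻¹] / [kg·m²·s⁻³·A⁻¹] = s
s·A ≠ s, so they cannot be added.

No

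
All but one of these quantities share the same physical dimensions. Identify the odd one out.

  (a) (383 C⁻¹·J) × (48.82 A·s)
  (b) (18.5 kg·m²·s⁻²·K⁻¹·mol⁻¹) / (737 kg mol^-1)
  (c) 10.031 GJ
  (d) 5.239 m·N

(b)

In SI base units:
  (a) [kg·m²·s⁻³·A⁻¹] · [s·A] = kg·m²·s⁻²
  (b) [kg·m²·s⁻²·K⁻¹·mol⁻¹] / [kg·mol⁻¹] = m²·s⁻²·K⁻¹
  (c) J = N·m = kg·m²·s⁻²
  (d) N·m = kg·m·s⁻²·m = kg·m²·s⁻²
All reduce to kg·m²·s⁻² except (b), which is m²·s⁻²·K⁻¹.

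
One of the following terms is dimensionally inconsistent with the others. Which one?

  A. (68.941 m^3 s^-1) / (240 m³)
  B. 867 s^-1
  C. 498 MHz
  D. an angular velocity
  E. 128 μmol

E.

Expand each in SI base units:
  A. [m³·s⁻¹] / [m³] = s⁻¹
  B. s⁻¹
  C. Hz = s⁻¹
  D. [angular velocity] = s⁻¹
  E. mol
All reduce to s⁻¹ except E., which is mol.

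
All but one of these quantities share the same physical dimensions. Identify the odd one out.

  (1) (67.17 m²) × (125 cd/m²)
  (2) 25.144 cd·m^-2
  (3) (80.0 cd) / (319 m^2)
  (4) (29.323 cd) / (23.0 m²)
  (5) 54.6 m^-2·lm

Expand each in SI base units:
  (1) [m²] · [m⁻²·cd] = cd
  (2) cd·m⁻² = m⁻²·cd
  (3) [cd] / [m²] = m⁻²·cd
  (4) [cd] / [m²] = m⁻²·cd
  (5) lm·m⁻² = cd·m⁻² = m⁻²·cd
All reduce to m⁻²·cd except (1), which is cd.

(1)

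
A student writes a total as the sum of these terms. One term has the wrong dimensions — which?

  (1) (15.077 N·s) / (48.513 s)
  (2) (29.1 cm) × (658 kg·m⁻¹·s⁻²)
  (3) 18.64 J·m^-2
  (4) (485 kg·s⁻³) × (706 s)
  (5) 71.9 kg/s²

Dimensions:
  (1) [kg·m·s⁻¹] / [s] = kg·m·s⁻²
  (2) [m] · [kg·m⁻¹·s⁻²] = kg·s⁻²
  (3) J·m⁻² = N·m·m⁻² = kg·s⁻²
  (4) [kg·s⁻³] · [s] = kg·s⁻²
  (5) kg·s⁻²
All reduce to kg·s⁻² except (1), which is kg·m·s⁻².

(1)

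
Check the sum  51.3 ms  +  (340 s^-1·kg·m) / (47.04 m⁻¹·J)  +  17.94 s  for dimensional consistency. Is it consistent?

Reduce each to base SI dimensions:
  51.3 ms:  s
  (340 s^-1·kg·m) / (47.04 m⁻¹·J):  [kg·m·s⁻¹] / [kg·m·s⁻²] = s
  17.94 s:  s
Every term reduces to s.

Yes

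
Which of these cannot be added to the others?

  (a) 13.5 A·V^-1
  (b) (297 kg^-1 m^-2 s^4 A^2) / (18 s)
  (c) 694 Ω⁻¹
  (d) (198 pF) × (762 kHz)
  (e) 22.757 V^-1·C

(e)

In SI base units:
  (a) A·V⁻¹ = A·(J·C⁻¹)⁻¹ = kg⁻¹·m⁻²·s³·A²
  (b) [kg⁻¹·m⁻²·s⁴·A²] / [s] = kg⁻¹·m⁻²·s³·A²
  (c) Ω⁻¹ = (V·A⁻¹)⁻¹ = kg⁻¹·m⁻²·s³·A²
  (d) [kg⁻¹·m⁻²·s⁴·A²] · [s⁻¹] = kg⁻¹·m⁻²·s³·A²
  (e) C·V⁻¹ = s·A·(J·C⁻¹)⁻¹ = kg⁻¹·m⁻²·s⁴·A²
All reduce to kg⁻¹·m⁻²·s³·A² except (e), which is kg⁻¹·m⁻²·s⁴·A².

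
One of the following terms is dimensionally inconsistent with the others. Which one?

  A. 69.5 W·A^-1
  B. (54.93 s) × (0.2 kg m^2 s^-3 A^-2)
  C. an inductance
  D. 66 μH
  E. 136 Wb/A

Reduce each to base SI dimensions:
  A. W·A⁻¹ = J·s⁻¹·A⁻¹ = kg·m²·s⁻³·A⁻¹
  B. [s] · [kg·m²·s⁻³·A⁻²] = kg·m²·s⁻²·A⁻²
  C. [inductance] = kg·m²·s⁻²·A⁻²
  D. H = V·s·A⁻¹ = kg·m²·s⁻²·A⁻²
  E. Wb·A⁻¹ = V·s·A⁻¹ = kg·m²·s⁻²·A⁻²
All reduce to kg·m²·s⁻²·A⁻² except A., which is kg·m²·s⁻³·A⁻¹.

A.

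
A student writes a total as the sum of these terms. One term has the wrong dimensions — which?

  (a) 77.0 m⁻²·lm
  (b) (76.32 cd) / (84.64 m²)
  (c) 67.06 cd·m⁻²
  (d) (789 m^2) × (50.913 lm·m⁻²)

(d)

Reduce each to base SI dimensions:
  (a) lm·m⁻² = cd·m⁻² = m⁻²·cd
  (b) [cd] / [m²] = m⁻²·cd
  (c) cd·m⁻² = m⁻²·cd
  (d) [m²] · [m⁻²·cd] = cd
All reduce to m⁻²·cd except (d), which is cd.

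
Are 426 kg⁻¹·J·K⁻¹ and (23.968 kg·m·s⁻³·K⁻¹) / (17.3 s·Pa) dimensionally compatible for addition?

Dimensions:
  426 kg⁻¹·J·K⁻¹:  J·kg⁻¹·K⁻¹ = N·m·kg⁻¹·K⁻¹ = m²·s⁻²·K⁻¹
  (23.968 kg·m·s⁻³·K⁻¹) / (17.3 s·Pa):  [kg·m·s⁻³·K⁻¹] / [kg·m⁻¹·s⁻¹] = m²·s⁻²·K⁻¹
Both are m²·s⁻²·K⁻¹, so they have the same dimensions and can be added.

Yes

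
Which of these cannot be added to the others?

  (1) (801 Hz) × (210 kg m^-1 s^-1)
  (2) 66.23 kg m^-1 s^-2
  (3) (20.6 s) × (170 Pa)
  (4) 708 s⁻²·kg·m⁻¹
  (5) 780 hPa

Reduce each to base SI dimensions:
  (1) [s⁻¹] · [kg·m⁻¹·s⁻¹] = kg·m⁻¹·s⁻²
  (2) kg·m⁻¹·s⁻²
  (3) [s] · [kg·m⁻¹·s⁻²] = kg·m⁻¹·s⁻¹
  (4) kg·m⁻¹·s⁻²
  (5) Pa = N·m⁻² = kg·m⁻¹·s⁻²
All reduce to kg·m⁻¹·s⁻² except (3), which is kg·m⁻¹·s⁻¹.

(3)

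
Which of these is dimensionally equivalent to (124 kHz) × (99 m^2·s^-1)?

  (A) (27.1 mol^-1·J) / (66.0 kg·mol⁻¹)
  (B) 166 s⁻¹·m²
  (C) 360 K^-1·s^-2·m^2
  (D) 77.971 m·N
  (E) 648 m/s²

Reference: [s⁻¹] · [m²·s⁻¹] = m²·s⁻².
Each option:
  (A) [kg·m²·s⁻²·mol⁻¹] / [kg·mol⁻¹] = m²·s⁻²  ← same
  (B) m²·s⁻¹
  (C) m²·s⁻²·K⁻¹
  (D) N·m = kg·m·s⁻²·m = kg·m²·s⁻²
  (E) m·s⁻²
Only (A) matches m²·s⁻².

(A)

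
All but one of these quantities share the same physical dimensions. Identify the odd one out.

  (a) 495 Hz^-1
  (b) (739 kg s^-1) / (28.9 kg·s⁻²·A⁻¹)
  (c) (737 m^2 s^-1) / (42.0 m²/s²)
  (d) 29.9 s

In SI base units:
  (a) Hz⁻¹ = (s⁻¹)⁻¹ = s
  (b) [kg·s⁻¹] / [kg·s⁻²·A⁻¹] = s·A
  (c) [m²·s⁻¹] / [m²·s⁻²] = s
  (d) s
All reduce to s except (b), which is s·A.

(b)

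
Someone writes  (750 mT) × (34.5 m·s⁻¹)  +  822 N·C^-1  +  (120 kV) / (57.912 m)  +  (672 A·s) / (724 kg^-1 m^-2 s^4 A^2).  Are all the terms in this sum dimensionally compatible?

Expand each in SI base units:
  (750 mT) × (34.5 m·s⁻¹):  [kg·s⁻²·A⁻¹] · [m·s⁻¹] = kg·m·s⁻³·A⁻¹
  822 N·C^-1:  N·C⁻¹ = kg·m·s⁻²·(s·A)⁻¹ = kg·m·s⁻³·A⁻¹
  (120 kV) / (57.912 m):  [kg·m²·s⁻³·A⁻¹] / [m] = kg·m·s⁻³·A⁻¹
  (672 A·s) / (724 kg^-1 m^-2 s^4 A^2):  [s·A] / [kg⁻¹·m⁻²·s⁴·A²] = kg·m²·s⁻³·A⁻¹
The terms do not share a single dimension (kg·m²·s⁻³·A⁻¹ vs kg·m·s⁻³·A⁻¹).

No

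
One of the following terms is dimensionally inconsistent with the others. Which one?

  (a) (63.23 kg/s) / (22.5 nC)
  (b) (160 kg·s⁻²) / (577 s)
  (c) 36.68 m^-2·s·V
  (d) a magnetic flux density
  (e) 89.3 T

Reduce each to base SI dimensions:
  (a) [kg·s⁻¹] / [s·A] = kg·s⁻²·A⁻¹
  (b) [kg·s⁻²] / [s] = kg·s⁻³
  (c) V·s·m⁻² = J·C⁻¹·s·m⁻² = kg·s⁻²·A⁻¹
  (d) [magnetic flux density] = kg·s⁻²·A⁻¹
  (e) T = Wb·m⁻² = kg·s⁻²·A⁻¹
All reduce to kg·s⁻²·A⁻¹ except (b), which is kg·s⁻³.

(b)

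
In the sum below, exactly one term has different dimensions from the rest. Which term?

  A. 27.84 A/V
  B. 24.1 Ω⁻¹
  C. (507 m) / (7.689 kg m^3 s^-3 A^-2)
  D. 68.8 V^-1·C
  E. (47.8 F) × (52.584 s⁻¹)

D.

Work out the base dimensions of each:
  A. A·V⁻¹ = A·(J·C⁻¹)⁻¹ = kg⁻¹·m⁻²·s³·A²
  B. Ω⁻¹ = (V·A⁻¹)⁻¹ = kg⁻¹·m⁻²·s³·A²
  C. [m] / [kg·m³·s⁻³·A⁻²] = kg⁻¹·m⁻²·s³·A²
  D. C·V⁻¹ = s·A·(J·C⁻¹)⁻¹ = kg⁻¹·m⁻²·s⁴·A²
  E. [kg⁻¹·m⁻²·s⁴·A²] · [s⁻¹] = kg⁻¹·m⁻²·s³·A²
All reduce to kg⁻¹·m⁻²·s³·A² except D., which is kg⁻¹·m⁻²·s⁴·A².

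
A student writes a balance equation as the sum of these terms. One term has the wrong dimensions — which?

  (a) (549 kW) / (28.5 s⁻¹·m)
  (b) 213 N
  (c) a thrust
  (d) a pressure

(d)

In SI base units:
  (a) [kg·m²·s⁻³] / [m·s⁻¹] = kg·m·s⁻²
  (b) N = kg·m·s⁻²
  (c) [thrust] = kg·m·s⁻²
  (d) [pressure] = kg·m⁻¹·s⁻²
All reduce to kg·m·s⁻² except (d), which is kg·m⁻¹·s⁻².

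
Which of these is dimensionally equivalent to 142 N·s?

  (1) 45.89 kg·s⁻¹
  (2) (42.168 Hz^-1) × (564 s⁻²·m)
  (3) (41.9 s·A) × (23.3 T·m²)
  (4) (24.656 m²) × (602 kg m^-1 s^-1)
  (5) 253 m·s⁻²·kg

(4)

Reference: N·s = kg·m·s⁻²·s = kg·m·s⁻¹.
Each option:
  (1) kg·s⁻¹
  (2) [s] · [m·s⁻²] = m·s⁻¹
  (3) [s·A] · [kg·m²·s⁻²·A⁻¹] = kg·m²·s⁻¹
  (4) [m²] · [kg·m⁻¹·s⁻¹] = kg·m·s⁻¹  ← same
  (5) kg·m·s⁻²
Only (4) matches kg·m·s⁻¹.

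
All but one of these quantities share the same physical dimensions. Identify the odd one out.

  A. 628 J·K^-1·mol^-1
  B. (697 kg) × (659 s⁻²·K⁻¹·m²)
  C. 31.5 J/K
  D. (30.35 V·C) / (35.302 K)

Work out the base dimensions of each:
  A. J·mol⁻¹·K⁻¹ = N·m·mol⁻¹·K⁻¹ = kg·m²·s⁻²·K⁻¹·mol⁻¹
  B. [kg] · [m²·s⁻²·K⁻¹] = kg·m²·s⁻²·K⁻¹
  C. J·K⁻¹ = N·m·K⁻¹ = kg·m²·s⁻²·K⁻¹
  D. [kg·m²·s⁻²] / [K] = kg·m²·s⁻²·K⁻¹
All reduce to kg·m²·s⁻²·K⁻¹ except A., which is kg·m²·s⁻²·K⁻¹·mol⁻¹.

A.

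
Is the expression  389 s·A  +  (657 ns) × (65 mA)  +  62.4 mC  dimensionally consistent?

Dimensions:
  389 s·A:  A·s = s·A
  (657 ns) × (65 mA):  [s] · [A] = s·A
  62.4 mC:  C = s·A
Every term reduces to s·A.

Yes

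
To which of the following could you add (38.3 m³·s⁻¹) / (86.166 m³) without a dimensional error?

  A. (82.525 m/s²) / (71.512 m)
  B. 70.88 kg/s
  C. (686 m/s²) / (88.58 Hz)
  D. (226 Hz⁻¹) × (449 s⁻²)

Reference: [m³·s⁻¹] / [m³] = s⁻¹.
Each option:
  A. [m·s⁻²] / [m] = s⁻²
  B. kg·s⁻¹
  C. [m·s⁻²] / [s⁻¹] = m·s⁻¹
  D. [s] · [s⁻²] = s⁻¹  ← same
Only D. matches s⁻¹.

D.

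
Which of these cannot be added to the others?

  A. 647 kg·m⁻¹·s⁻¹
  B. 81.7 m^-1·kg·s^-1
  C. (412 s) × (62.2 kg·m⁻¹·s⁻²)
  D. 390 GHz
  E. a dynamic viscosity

Reduce each to base SI dimensions:
  A. kg·m⁻¹·s⁻¹
  B. kg·m⁻¹·s⁻¹
  C. [s] · [kg·m⁻¹·s⁻²] = kg·m⁻¹·s⁻¹
  D. Hz = s⁻¹
  E. [dynamic viscosity] = kg·m⁻¹·s⁻¹
All reduce to kg·m⁻¹·s⁻¹ except D., which is s⁻¹.

D.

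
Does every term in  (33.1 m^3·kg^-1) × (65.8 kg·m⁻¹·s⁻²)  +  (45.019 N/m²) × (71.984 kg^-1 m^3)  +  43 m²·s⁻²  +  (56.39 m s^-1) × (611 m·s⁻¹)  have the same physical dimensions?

Yes

Expand each in SI base units:
  (33.1 m^3·kg^-1) × (65.8 kg·m⁻¹·s⁻²):  [kg⁻¹·m³] · [kg·m⁻¹·s⁻²] = m²·s⁻²
  (45.019 N/m²) × (71.984 kg^-1 m^3):  [kg·m⁻¹·s⁻²] · [kg⁻¹·m³] = m²·s⁻²
  43 m²·s⁻²:  m²·s⁻²
  (56.39 m s^-1) × (611 m·s⁻¹):  [m·s⁻¹] · [m·s⁻¹] = m²·s⁻²
Every term reduces to m²·s⁻².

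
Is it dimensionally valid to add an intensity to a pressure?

No

Expand each in SI base units:
  an intensity:  [intensity] = kg·s⁻³
  a pressure:  [pressure] = kg·m⁻¹·s⁻²
kg·s⁻³ ≠ kg·m⁻¹·s⁻², so they cannot be added.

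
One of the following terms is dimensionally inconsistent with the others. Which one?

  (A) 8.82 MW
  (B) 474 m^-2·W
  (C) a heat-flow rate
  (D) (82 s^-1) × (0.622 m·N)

(B)

Work out the base dimensions of each:
  (A) W = J·s⁻¹ = kg·m²·s⁻³
  (B) W·m⁻² = J·s⁻¹·m⁻² = kg·s⁻³
  (C) [heat-flow rate] = kg·m²·s⁻³
  (D) [s⁻¹] · [kg·m²·s⁻²] = kg·m²·s⁻³
All reduce to kg·m²·s⁻³ except (B), which is kg·s⁻³.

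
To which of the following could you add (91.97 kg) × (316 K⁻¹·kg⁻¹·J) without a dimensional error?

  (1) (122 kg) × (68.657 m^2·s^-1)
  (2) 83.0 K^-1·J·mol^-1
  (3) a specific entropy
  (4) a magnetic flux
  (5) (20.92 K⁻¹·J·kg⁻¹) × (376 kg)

(5)

Reference: [kg] · [m²·s⁻²·K⁻¹] = kg·m²·s⁻²·K⁻¹.
Each option:
  (1) [kg] · [m²·s⁻¹] = kg·m²·s⁻¹
  (2) J·mol⁻¹·K⁻¹ = N·m·mol⁻¹·K⁻¹ = kg·m²·s⁻²·K⁻¹·mol⁻¹
  (3) [specific entropy] = m²·s⁻²·K⁻¹
  (4) [magnetic flux] = kg·m²·s⁻²·A⁻¹
  (5) [m²·s⁻²·K⁻¹] · [kg] = kg·m²·s⁻²·K⁻¹  ← same
Only (5) matches kg·m²·s⁻²·K⁻¹.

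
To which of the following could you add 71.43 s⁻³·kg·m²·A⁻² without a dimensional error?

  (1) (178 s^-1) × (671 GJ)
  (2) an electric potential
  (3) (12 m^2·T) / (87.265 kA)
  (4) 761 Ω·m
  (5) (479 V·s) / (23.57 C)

(5)

Reference: kg·m²·s⁻³·A⁻².
Each option:
  (1) [s⁻¹] · [kg·m²·s⁻²] = kg·m²·s⁻³
  (2) [electric potential] = kg·m²·s⁻³·A⁻¹
  (3) [kg·m²·s⁻²·A⁻¹] / [A] = kg·m²·s⁻²·A⁻²
  (4) Ω·m = V·A⁻¹·m = kg·m³·s⁻³·A⁻²
  (5) [kg·m²·s⁻²·A⁻¹] / [s·A] = kg·m²·s⁻³·A⁻²  ← same
Only (5) matches kg·m²·s⁻³·A⁻².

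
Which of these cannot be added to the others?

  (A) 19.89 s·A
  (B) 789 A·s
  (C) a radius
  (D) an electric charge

(C)

Expand each in SI base units:
  (A) s·A
  (B) A·s = s·A
  (C) [radius] = m
  (D) [electric charge] = s·A
All reduce to s·A except (C), which is m.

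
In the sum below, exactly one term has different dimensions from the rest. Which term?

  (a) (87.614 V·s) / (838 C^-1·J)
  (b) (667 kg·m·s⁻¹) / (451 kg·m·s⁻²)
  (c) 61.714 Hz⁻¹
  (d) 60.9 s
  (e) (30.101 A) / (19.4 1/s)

In SI base units:
  (a) [kg·m²·s⁻²·A⁻¹] / [kg·m²·s⁻³·A⁻¹] = s
  (b) [kg·m·s⁻¹] / [kg·m·s⁻²] = s
  (c) Hz⁻¹ = (s⁻¹)⁻¹ = s
  (d) s
  (e) [A] / [s⁻¹] = s·A
All reduce to s except (e), which is s·A.

(e)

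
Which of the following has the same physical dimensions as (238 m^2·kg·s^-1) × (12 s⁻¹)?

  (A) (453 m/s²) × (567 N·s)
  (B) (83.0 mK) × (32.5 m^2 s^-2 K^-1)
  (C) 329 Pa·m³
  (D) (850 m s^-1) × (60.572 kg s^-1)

Reference: [kg·m²·s⁻¹] · [s⁻¹] = kg·m²·s⁻².
Each option:
  (A) [m·s⁻²] · [kg·m·s⁻¹] = kg·m²·s⁻³
  (B) [K] · [m²·s⁻²·K⁻¹] = m²·s⁻²
  (C) Pa·m³ = N·m⁻²·m³ = kg·m²·s⁻²  ← same
  (D) [m·s⁻¹] · [kg·s⁻¹] = kg·m·s⁻²
Only (C) matches kg·m²·s⁻².

(C)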